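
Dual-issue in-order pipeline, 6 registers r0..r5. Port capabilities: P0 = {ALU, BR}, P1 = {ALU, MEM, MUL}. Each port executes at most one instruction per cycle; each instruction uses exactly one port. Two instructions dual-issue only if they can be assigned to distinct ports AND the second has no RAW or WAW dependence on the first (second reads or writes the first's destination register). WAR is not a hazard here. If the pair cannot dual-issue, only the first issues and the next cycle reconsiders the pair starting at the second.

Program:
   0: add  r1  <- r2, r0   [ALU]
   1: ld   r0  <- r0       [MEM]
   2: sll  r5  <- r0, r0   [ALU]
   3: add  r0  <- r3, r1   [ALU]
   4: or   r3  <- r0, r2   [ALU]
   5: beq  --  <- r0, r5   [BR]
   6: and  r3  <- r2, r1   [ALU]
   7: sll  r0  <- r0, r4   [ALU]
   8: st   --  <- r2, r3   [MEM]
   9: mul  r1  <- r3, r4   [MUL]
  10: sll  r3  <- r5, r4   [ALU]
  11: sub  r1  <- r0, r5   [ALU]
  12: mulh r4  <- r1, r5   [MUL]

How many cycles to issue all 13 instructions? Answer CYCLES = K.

t=0 i0/i1:add;ld ; 2-wide
t=1 i2/i3:sll;add ; 2-wide
t=2 i4/i5:or;beq ; 2-wide
t=3 i6/i7:and;sll ; 2-wide
t=4 i8:st ; no-port MEM/MUL
t=5 i9/i10:mul;sll ; 2-wide
t=6 i11:sub ; RAW r1
t=7 i12:mulh ; tail

CYCLES = 8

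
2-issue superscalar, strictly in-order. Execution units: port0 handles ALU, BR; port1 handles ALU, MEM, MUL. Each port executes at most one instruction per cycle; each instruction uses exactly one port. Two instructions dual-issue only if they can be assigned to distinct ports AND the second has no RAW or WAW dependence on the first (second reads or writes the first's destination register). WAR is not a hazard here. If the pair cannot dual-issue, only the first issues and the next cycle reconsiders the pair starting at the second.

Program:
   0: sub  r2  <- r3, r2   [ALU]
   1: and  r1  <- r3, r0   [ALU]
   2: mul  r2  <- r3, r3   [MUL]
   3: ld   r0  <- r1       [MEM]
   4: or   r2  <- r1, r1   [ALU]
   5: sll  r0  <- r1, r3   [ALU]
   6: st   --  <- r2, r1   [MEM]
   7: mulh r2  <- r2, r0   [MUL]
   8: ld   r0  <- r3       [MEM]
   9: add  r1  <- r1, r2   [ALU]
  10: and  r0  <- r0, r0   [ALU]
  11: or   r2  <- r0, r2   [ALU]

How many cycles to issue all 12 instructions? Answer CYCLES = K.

CYCLES = 8

[0] i0&i1  sub.ALU and.ALU  -- dual
[1] i2  mul.MUL  -- no-port MUL/MEM
[2] i3&i4  ld.MEM or.ALU  -- dual
[3] i5&i6  sll.ALU st.MEM  -- dual
[4] i7  mulh.MUL  -- no-port MUL/MEM
[5] i8&i9  ld.MEM add.ALU  -- dual
[6] i10  and.ALU  -- RAW r0
[7] i11  or.ALU  -- tail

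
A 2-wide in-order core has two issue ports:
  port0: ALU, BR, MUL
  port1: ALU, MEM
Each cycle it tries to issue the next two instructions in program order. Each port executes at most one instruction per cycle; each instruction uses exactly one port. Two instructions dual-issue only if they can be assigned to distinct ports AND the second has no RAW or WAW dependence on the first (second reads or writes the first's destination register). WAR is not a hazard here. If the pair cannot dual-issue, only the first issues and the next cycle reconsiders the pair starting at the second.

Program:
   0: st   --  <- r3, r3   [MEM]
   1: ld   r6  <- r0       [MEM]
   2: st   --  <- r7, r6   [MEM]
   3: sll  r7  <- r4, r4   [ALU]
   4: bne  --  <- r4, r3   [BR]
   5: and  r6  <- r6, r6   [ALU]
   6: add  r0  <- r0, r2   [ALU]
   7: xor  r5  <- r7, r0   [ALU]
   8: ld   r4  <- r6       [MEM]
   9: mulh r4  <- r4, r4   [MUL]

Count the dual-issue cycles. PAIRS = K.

t=0 i0:st.MEM ; no-port MEM/MEM
t=1 i1:ld.MEM ; no-port MEM/MEM
t=2 i2+i3:st.MEM sll.ALU ; pair
t=3 i4+i5:bne.BR and.ALU ; pair
t=4 i6:add.ALU ; RAW r0
t=5 i7+i8:xor.ALU ld.MEM ; pair
t=6 i9:mulh.MUL ; tail

PAIRS = 3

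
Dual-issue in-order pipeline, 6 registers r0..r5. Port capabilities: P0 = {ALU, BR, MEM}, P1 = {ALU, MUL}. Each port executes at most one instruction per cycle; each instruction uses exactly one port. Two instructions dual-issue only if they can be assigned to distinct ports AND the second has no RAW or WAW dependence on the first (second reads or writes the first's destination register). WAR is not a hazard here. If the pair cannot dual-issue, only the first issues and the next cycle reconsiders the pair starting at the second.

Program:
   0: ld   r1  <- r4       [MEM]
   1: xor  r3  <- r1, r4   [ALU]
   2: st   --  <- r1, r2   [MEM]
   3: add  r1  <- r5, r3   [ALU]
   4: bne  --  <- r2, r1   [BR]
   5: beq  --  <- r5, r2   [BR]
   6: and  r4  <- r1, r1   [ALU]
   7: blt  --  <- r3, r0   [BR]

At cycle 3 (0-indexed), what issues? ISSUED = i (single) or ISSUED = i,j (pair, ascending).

ISSUED = 4

  cy0 -> i0 (ld.MEM) RAW r1
  cy1 -> i1&i2 (xor.ALU/st.MEM) pair
  cy2 -> i3 (add.ALU) RAW r1
  cy3 -> i4 (bne.BR) no-port BR/BR
  cy4 -> i5&i6 (beq.BR/and.ALU) pair
  cy5 -> i7 (blt.BR) tail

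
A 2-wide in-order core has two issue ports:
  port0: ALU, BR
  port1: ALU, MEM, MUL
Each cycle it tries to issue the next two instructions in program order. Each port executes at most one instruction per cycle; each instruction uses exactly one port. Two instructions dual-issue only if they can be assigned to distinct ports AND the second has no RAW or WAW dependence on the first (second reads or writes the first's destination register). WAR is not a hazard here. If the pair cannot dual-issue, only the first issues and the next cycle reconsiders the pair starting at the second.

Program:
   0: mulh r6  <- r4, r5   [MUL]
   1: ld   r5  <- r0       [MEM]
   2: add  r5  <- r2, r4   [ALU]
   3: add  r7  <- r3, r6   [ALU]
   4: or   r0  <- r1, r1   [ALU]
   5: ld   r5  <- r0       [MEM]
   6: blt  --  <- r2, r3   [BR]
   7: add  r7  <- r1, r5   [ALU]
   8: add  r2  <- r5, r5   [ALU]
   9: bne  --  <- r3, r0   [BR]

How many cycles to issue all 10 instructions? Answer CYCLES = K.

  cy0 -> i0 (mulh) no-port MUL/MEM
  cy1 -> i1 (ld) WAW r5
  cy2 -> i2/i3 (add+add) 2-wide
  cy3 -> i4 (or) RAW r0
  cy4 -> i5/i6 (ld+blt) 2-wide
  cy5 -> i7/i8 (add+add) 2-wide
  cy6 -> i9 (bne) tail

CYCLES = 7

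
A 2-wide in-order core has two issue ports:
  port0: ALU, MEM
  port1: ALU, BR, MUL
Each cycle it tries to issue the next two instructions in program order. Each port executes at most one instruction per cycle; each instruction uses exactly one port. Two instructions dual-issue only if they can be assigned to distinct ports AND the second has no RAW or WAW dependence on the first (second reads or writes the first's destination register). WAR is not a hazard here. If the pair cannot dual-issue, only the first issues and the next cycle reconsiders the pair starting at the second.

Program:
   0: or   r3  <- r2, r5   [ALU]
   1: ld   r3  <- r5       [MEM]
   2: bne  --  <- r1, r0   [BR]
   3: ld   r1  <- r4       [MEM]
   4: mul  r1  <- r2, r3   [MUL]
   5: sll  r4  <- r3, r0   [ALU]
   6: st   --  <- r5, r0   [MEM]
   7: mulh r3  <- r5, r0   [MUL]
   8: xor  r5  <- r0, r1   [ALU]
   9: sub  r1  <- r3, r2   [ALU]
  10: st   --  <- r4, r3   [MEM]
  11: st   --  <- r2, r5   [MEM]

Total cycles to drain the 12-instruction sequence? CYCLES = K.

CYCLES = 8

[0] i0  or  -- WAW r3
[1] i1+i2  ld+bne  -- dual
[2] i3  ld  -- WAW r1
[3] i4+i5  mul+sll  -- dual
[4] i6+i7  st+mulh  -- dual
[5] i8+i9  xor+sub  -- dual
[6] i10  st  -- no-port MEM/MEM
[7] i11  st  -- tail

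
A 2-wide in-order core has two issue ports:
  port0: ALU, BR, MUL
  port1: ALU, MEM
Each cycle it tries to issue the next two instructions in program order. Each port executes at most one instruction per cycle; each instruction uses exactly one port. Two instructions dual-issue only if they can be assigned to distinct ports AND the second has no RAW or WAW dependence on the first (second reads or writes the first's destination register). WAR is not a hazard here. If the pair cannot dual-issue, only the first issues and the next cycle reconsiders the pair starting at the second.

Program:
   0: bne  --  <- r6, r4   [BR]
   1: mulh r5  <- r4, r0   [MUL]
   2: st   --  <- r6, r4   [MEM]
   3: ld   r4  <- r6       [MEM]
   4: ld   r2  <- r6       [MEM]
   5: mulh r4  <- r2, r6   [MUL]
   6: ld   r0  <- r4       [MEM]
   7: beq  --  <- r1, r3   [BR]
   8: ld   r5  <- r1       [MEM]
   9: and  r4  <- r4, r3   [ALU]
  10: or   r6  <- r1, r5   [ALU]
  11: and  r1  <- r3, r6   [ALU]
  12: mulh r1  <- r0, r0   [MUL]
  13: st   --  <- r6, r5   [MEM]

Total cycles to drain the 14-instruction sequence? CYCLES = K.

CYCLES = 10

[0] i0  bne  -- no-port BR/MUL
[1] i1,i2  mulh;st  -- 2-wide
[2] i3  ld  -- no-port MEM/MEM
[3] i4  ld  -- RAW r2
[4] i5  mulh  -- RAW r4
[5] i6,i7  ld;beq  -- 2-wide
[6] i8,i9  ld;and  -- 2-wide
[7] i10  or  -- RAW r6
[8] i11  and  -- WAW r1
[9] i12,i13  mulh;st  -- 2-wide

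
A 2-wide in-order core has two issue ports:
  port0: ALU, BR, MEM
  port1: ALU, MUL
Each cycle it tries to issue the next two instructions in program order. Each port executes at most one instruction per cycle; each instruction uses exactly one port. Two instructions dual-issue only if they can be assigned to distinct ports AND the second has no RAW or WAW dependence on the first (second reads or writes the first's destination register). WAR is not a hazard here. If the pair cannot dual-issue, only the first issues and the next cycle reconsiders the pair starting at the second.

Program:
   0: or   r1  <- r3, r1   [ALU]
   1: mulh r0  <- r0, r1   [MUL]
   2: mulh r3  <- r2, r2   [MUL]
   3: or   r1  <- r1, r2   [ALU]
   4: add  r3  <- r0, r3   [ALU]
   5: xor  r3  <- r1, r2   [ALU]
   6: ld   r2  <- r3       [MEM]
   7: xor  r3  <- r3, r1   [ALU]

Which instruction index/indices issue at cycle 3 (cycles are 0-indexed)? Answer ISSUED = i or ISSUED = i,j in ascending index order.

ISSUED = 4

#0 head=0: or i0 RAW r1
#1 head=1: mulh i1 no-port MUL/MUL
#2 head=2: mulh or i2,i3 dual
#3 head=4: add i4 WAW r3
#4 head=5: xor i5 RAW r3
#5 head=6: ld xor i6,i7 dual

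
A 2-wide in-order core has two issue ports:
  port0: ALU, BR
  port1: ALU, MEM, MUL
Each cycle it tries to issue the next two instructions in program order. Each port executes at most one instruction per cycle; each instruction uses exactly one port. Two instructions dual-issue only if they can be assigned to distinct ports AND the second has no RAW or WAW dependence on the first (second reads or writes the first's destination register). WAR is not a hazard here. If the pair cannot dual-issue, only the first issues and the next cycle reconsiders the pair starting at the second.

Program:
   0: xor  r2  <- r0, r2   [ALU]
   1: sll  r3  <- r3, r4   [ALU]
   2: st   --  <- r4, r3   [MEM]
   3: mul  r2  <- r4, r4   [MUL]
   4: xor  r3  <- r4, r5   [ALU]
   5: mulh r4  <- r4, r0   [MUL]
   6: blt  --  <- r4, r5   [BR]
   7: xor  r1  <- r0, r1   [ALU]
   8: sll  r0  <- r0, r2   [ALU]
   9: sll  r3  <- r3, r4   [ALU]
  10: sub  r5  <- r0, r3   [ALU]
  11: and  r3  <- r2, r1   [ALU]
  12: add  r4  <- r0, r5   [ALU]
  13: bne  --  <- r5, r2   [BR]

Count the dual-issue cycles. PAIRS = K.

PAIRS = 6

  cy0 -> i0&i1 (xor.ALU;sll.ALU) dual
  cy1 -> i2 (st.MEM) no-port MEM/MUL
  cy2 -> i3&i4 (mul.MUL;xor.ALU) dual
  cy3 -> i5 (mulh.MUL) RAW r4
  cy4 -> i6&i7 (blt.BR;xor.ALU) dual
  cy5 -> i8&i9 (sll.ALU;sll.ALU) dual
  cy6 -> i10&i11 (sub.ALU;and.ALU) dual
  cy7 -> i12&i13 (add.ALU;bne.BR) dual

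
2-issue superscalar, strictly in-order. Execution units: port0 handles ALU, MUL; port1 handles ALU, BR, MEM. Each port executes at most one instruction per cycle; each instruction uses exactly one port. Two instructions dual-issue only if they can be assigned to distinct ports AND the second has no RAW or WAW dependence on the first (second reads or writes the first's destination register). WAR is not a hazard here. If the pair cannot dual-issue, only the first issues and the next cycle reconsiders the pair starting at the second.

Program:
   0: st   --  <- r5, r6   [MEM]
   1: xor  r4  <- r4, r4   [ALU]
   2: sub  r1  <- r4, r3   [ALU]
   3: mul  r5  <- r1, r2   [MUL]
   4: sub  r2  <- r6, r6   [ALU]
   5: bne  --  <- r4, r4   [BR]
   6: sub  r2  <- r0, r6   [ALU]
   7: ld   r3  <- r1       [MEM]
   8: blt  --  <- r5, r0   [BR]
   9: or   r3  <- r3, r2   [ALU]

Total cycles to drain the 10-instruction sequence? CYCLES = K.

CYCLES = 6

t=0 i0,i1:st.MEM xor.ALU ; dual
t=1 i2:sub.ALU ; RAW r1
t=2 i3,i4:mul.MUL sub.ALU ; dual
t=3 i5,i6:bne.BR sub.ALU ; dual
t=4 i7:ld.MEM ; no-port MEM/BR
t=5 i8,i9:blt.BR or.ALU ; dual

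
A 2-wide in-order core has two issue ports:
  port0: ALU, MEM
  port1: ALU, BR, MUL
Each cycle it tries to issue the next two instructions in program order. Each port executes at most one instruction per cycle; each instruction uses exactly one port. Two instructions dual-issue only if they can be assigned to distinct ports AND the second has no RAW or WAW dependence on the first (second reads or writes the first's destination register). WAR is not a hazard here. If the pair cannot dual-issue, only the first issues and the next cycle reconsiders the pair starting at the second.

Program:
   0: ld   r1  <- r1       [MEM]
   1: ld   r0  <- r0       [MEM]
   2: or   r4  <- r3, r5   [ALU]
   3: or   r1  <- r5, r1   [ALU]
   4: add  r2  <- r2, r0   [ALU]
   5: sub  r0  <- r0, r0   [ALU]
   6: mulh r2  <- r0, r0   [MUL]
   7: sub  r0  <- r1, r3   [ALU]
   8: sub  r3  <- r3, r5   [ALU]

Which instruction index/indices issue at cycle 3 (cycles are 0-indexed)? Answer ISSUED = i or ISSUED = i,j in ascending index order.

ISSUED = 5

[0] i0  ld  -- no-port MEM/MEM
[1] i1+i2  ld/or  -- dual
[2] i3+i4  or/add  -- dual
[3] i5  sub  -- RAW r0
[4] i6+i7  mulh/sub  -- dual
[5] i8  sub  -- tail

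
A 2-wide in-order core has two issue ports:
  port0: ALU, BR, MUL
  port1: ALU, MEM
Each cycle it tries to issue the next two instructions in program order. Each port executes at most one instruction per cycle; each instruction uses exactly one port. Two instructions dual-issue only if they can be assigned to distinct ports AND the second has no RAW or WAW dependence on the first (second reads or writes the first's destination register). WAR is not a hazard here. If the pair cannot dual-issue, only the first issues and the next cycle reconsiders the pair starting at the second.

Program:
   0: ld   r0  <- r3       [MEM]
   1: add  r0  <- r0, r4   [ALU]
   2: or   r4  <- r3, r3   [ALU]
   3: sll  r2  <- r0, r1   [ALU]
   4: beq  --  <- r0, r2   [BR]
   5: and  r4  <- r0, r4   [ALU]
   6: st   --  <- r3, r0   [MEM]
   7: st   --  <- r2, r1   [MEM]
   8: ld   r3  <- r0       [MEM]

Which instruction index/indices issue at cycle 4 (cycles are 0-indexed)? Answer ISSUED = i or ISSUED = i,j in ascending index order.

0. ld @i0  | RAW+WAW r0
1. add/or @i1/i2  | pair
2. sll @i3  | RAW r2
3. beq/and @i4/i5  | pair
4. st @i6  | no-port MEM/MEM
5. st @i7  | no-port MEM/MEM
6. ld @i8  | tail

ISSUED = 6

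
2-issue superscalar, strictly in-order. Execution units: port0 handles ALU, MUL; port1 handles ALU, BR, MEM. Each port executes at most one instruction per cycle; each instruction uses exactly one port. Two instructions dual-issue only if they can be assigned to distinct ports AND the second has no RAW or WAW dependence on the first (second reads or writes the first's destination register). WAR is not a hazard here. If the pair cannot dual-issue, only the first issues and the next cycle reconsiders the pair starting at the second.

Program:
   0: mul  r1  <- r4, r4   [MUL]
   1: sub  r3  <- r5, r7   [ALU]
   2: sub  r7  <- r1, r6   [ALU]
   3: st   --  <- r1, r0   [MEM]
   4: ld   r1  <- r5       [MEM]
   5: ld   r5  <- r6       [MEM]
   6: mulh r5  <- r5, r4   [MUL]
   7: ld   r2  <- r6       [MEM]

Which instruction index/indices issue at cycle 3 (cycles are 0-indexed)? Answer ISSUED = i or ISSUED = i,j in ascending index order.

  cy0 -> i0,i1 (mul.MUL;sub.ALU) pair
  cy1 -> i2,i3 (sub.ALU;st.MEM) pair
  cy2 -> i4 (ld.MEM) no-port MEM/MEM
  cy3 -> i5 (ld.MEM) RAW+WAW r5
  cy4 -> i6,i7 (mulh.MUL;ld.MEM) pair

ISSUED = 5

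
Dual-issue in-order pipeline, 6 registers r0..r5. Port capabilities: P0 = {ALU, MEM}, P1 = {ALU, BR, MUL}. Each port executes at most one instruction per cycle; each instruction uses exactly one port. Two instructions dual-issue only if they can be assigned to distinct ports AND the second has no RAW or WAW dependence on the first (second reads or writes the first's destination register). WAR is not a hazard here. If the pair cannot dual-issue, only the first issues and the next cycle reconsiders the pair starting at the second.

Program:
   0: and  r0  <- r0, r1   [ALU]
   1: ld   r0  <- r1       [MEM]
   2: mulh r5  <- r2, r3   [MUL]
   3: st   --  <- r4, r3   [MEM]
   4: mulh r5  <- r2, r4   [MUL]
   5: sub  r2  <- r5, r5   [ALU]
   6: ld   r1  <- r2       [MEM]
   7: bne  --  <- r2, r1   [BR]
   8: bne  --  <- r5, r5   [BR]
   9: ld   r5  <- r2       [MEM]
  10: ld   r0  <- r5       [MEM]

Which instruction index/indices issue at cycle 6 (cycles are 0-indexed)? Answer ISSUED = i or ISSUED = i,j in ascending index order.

ISSUED = 8,9

0. and.ALU @i0  | WAW r0
1. ld.MEM mulh.MUL @i1/i2  | dual
2. st.MEM mulh.MUL @i3/i4  | dual
3. sub.ALU @i5  | RAW r2
4. ld.MEM @i6  | RAW r1
5. bne.BR @i7  | no-port BR/BR
6. bne.BR ld.MEM @i8/i9  | dual
7. ld.MEM @i10  | tail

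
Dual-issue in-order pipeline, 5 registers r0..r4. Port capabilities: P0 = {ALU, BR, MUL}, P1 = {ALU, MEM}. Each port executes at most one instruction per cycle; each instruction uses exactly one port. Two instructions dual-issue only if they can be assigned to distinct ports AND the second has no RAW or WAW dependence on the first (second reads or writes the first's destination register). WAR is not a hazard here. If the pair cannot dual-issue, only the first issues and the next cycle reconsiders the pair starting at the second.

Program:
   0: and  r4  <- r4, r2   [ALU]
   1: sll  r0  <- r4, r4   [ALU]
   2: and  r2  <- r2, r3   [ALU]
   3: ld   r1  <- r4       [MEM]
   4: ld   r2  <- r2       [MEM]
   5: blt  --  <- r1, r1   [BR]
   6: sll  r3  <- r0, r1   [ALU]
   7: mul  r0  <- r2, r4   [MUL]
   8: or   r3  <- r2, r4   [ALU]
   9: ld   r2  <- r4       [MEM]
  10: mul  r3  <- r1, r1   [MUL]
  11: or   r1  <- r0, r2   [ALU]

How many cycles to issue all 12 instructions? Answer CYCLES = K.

c0: i0 and  RAW r4
c1: i1,i2 sll and  dual
c2: i3 ld  no-port MEM/MEM
c3: i4,i5 ld blt  dual
c4: i6,i7 sll mul  dual
c5: i8,i9 or ld  dual
c6: i10,i11 mul or  dual

CYCLES = 7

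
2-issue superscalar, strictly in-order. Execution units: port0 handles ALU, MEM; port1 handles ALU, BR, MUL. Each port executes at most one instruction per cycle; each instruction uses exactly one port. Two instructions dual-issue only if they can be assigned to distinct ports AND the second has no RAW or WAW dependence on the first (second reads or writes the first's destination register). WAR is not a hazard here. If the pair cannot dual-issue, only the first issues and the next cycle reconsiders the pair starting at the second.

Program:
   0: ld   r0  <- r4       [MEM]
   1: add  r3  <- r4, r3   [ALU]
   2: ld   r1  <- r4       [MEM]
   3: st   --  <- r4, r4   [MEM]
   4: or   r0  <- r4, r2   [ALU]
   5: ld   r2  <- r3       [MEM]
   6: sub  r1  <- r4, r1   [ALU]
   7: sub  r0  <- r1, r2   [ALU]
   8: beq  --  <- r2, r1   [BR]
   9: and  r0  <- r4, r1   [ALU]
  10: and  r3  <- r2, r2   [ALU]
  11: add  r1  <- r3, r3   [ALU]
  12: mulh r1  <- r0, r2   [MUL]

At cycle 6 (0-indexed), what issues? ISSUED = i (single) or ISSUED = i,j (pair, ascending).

ISSUED = 11

0. ld.MEM;add.ALU @i0+i1  | 2-wide
1. ld.MEM @i2  | no-port MEM/MEM
2. st.MEM;or.ALU @i3+i4  | 2-wide
3. ld.MEM;sub.ALU @i5+i6  | 2-wide
4. sub.ALU;beq.BR @i7+i8  | 2-wide
5. and.ALU;and.ALU @i9+i10  | 2-wide
6. add.ALU @i11  | WAW r1
7. mulh.MUL @i12  | tail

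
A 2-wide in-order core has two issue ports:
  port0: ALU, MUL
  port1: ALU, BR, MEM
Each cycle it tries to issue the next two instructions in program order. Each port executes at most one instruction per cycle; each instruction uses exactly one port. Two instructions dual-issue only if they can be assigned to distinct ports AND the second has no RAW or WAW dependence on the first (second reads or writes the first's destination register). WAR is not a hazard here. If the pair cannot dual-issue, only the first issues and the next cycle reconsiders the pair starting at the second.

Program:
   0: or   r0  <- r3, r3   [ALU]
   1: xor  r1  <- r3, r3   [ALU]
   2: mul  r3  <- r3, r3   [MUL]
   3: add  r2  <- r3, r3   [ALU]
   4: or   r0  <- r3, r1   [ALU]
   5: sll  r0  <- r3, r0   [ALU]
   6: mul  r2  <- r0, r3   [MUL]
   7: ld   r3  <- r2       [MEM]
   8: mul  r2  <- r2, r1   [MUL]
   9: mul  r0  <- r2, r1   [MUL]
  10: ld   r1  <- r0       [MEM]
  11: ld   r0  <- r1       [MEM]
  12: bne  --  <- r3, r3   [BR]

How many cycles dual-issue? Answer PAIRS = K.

PAIRS = 3

[0] i0/i1  or xor  -- 2-wide
[1] i2  mul  -- RAW r3
[2] i3/i4  add or  -- 2-wide
[3] i5  sll  -- RAW r0
[4] i6  mul  -- RAW r2
[5] i7/i8  ld mul  -- 2-wide
[6] i9  mul  -- RAW r0
[7] i10  ld  -- no-port MEM/MEM
[8] i11  ld  -- no-port MEM/BR
[9] i12  bne  -- tail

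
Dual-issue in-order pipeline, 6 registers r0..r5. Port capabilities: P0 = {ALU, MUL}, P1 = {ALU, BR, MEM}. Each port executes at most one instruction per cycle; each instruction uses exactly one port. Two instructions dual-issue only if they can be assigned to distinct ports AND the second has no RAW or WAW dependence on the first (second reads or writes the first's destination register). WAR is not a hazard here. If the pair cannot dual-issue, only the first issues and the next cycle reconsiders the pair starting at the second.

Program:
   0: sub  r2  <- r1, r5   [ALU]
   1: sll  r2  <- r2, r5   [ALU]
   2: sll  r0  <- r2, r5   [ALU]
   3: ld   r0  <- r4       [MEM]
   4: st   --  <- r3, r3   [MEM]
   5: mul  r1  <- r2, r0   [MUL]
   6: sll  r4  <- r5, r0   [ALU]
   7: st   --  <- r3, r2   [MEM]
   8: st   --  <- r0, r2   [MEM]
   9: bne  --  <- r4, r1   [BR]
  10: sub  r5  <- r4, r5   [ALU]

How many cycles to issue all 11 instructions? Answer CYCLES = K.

CYCLES = 8

0. sub @i0  | RAW+WAW r2
1. sll @i1  | RAW r2
2. sll @i2  | WAW r0
3. ld @i3  | no-port MEM/MEM
4. st+mul @i4,i5  | pair
5. sll+st @i6,i7  | pair
6. st @i8  | no-port MEM/BR
7. bne+sub @i9,i10  | pair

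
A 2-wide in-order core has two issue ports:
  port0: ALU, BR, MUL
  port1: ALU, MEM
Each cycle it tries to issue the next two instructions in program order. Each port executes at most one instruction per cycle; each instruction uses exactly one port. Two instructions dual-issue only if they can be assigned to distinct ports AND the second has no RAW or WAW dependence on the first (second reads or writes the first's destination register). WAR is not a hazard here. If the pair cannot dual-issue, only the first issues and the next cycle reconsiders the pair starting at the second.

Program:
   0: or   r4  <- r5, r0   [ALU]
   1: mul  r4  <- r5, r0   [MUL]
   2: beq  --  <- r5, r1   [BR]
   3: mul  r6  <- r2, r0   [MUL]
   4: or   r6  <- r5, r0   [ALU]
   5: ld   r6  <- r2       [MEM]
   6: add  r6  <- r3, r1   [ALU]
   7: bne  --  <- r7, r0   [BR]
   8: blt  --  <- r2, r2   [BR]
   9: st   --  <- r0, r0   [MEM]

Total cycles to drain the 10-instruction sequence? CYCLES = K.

CYCLES = 8

[0] i0  or.ALU  -- WAW r4
[1] i1  mul.MUL  -- no-port MUL/BR
[2] i2  beq.BR  -- no-port BR/MUL
[3] i3  mul.MUL  -- WAW r6
[4] i4  or.ALU  -- WAW r6
[5] i5  ld.MEM  -- WAW r6
[6] i6/i7  add.ALU+bne.BR  -- 2-wide
[7] i8/i9  blt.BR+st.MEM  -- 2-wide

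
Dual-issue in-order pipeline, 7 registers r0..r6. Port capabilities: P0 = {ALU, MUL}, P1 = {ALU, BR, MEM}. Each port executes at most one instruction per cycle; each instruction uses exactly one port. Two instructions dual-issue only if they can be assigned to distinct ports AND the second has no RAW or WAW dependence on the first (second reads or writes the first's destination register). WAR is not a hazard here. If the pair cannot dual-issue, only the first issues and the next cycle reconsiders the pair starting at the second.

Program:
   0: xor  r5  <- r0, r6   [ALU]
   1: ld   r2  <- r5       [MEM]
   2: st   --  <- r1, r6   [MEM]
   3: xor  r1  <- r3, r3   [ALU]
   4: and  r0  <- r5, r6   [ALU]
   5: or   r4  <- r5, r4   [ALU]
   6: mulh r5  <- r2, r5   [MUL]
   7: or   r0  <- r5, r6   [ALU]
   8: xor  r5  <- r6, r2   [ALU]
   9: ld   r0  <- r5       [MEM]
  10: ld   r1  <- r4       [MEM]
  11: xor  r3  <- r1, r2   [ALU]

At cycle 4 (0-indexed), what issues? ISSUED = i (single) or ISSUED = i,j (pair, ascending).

t=0 i0:xor ; RAW r5
t=1 i1:ld ; no-port MEM/MEM
t=2 i2,i3:st xor ; dual
t=3 i4,i5:and or ; dual
t=4 i6:mulh ; RAW r5
t=5 i7,i8:or xor ; dual
t=6 i9:ld ; no-port MEM/MEM
t=7 i10:ld ; RAW r1
t=8 i11:xor ; tail

ISSUED = 6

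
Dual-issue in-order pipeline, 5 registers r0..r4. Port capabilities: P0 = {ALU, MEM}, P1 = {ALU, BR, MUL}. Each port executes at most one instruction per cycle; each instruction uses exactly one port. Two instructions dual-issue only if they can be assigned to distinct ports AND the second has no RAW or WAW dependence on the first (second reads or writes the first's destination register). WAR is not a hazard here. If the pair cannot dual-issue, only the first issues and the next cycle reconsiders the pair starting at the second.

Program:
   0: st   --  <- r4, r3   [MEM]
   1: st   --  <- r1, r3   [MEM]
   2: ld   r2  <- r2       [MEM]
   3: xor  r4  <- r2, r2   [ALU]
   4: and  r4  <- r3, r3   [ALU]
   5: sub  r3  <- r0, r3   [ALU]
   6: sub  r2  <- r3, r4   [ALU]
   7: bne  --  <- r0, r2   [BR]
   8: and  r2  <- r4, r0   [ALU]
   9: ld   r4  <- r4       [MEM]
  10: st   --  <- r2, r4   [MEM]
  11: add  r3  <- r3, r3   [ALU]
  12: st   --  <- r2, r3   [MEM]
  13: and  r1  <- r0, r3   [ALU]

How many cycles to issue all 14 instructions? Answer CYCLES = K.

CYCLES = 10

[0] i0  st.MEM  -- no-port MEM/MEM
[1] i1  st.MEM  -- no-port MEM/MEM
[2] i2  ld.MEM  -- RAW r2
[3] i3  xor.ALU  -- WAW r4
[4] i4/i5  and.ALU+sub.ALU  -- dual
[5] i6  sub.ALU  -- RAW r2
[6] i7/i8  bne.BR+and.ALU  -- dual
[7] i9  ld.MEM  -- no-port MEM/MEM
[8] i10/i11  st.MEM+add.ALU  -- dual
[9] i12/i13  st.MEM+and.ALU  -- dual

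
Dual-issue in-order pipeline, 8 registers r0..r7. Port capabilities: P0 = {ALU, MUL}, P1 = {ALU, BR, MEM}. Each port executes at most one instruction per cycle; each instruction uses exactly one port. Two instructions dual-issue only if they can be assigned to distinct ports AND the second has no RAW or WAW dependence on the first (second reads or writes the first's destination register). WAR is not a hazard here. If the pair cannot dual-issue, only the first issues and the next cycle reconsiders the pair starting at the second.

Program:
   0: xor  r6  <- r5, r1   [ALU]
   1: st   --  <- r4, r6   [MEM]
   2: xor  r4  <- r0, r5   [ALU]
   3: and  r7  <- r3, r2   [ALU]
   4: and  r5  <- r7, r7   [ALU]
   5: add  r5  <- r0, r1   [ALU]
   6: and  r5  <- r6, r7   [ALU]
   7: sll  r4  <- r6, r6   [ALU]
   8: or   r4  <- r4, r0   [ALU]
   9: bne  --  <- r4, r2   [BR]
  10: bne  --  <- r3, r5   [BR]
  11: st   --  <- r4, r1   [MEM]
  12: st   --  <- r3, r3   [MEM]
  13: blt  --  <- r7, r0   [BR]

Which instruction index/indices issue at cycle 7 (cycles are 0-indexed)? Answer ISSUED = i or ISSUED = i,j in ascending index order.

t=0 i0:xor ; RAW r6
t=1 i1,i2:st xor ; dual
t=2 i3:and ; RAW r7
t=3 i4:and ; WAW r5
t=4 i5:add ; WAW r5
t=5 i6,i7:and sll ; dual
t=6 i8:or ; RAW r4
t=7 i9:bne ; no-port BR/BR
t=8 i10:bne ; no-port BR/MEM
t=9 i11:st ; no-port MEM/MEM
t=10 i12:st ; no-port MEM/BR
t=11 i13:blt ; tail

ISSUED = 9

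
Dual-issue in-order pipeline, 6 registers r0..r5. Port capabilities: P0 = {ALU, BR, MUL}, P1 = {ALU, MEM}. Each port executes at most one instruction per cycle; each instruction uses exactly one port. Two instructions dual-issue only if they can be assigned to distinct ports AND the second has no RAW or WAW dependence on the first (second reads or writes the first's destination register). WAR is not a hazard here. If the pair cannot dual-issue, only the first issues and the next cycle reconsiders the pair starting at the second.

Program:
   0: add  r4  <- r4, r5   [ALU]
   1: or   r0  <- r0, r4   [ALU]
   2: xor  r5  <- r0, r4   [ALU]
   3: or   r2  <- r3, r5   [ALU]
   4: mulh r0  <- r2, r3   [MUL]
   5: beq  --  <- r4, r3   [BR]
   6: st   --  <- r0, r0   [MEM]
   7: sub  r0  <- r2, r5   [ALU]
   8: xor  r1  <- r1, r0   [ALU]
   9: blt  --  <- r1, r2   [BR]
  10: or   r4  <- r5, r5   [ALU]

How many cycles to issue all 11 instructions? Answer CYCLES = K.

  cy0 -> i0 (add) RAW r4
  cy1 -> i1 (or) RAW r0
  cy2 -> i2 (xor) RAW r5
  cy3 -> i3 (or) RAW r2
  cy4 -> i4 (mulh) no-port MUL/BR
  cy5 -> i5/i6 (beq;st) 2-wide
  cy6 -> i7 (sub) RAW r0
  cy7 -> i8 (xor) RAW r1
  cy8 -> i9/i10 (blt;or) 2-wide

CYCLES = 9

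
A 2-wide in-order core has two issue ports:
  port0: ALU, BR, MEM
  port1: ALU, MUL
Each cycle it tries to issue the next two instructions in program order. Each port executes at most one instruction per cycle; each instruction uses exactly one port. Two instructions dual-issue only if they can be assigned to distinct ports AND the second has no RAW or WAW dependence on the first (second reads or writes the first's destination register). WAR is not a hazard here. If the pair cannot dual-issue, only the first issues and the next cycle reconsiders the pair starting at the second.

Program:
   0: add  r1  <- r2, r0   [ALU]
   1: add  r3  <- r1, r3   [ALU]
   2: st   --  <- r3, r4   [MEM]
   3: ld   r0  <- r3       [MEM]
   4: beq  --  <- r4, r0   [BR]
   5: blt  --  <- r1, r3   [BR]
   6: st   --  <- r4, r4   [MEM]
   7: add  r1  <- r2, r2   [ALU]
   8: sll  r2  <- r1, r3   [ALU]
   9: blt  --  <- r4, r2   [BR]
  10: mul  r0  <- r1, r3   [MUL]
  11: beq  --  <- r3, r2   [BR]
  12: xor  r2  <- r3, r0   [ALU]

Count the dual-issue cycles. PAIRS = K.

t=0 i0:add.ALU ; RAW r1
t=1 i1:add.ALU ; RAW r3
t=2 i2:st.MEM ; no-port MEM/MEM
t=3 i3:ld.MEM ; no-port MEM/BR
t=4 i4:beq.BR ; no-port BR/BR
t=5 i5:blt.BR ; no-port BR/MEM
t=6 i6+i7:st.MEM/add.ALU ; dual
t=7 i8:sll.ALU ; RAW r2
t=8 i9+i10:blt.BR/mul.MUL ; dual
t=9 i11+i12:beq.BR/xor.ALU ; dual

PAIRS = 3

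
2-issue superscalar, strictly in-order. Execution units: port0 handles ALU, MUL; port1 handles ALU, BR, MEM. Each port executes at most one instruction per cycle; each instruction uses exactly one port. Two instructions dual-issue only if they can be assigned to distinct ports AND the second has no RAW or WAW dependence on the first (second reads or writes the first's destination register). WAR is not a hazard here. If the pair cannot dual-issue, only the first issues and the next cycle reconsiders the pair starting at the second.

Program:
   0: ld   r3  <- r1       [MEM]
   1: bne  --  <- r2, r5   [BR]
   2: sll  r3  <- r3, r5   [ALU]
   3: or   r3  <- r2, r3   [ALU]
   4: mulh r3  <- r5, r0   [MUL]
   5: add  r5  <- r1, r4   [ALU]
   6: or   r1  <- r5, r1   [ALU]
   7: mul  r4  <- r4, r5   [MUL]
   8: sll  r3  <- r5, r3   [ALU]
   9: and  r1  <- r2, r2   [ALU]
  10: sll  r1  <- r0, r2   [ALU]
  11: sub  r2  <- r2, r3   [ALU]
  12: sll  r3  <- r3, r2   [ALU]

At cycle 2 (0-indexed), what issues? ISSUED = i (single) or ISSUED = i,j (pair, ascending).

t=0 i0:ld ; no-port MEM/BR
t=1 i1+i2:bne/sll ; pair
t=2 i3:or ; WAW r3
t=3 i4+i5:mulh/add ; pair
t=4 i6+i7:or/mul ; pair
t=5 i8+i9:sll/and ; pair
t=6 i10+i11:sll/sub ; pair
t=7 i12:sll ; tail

ISSUED = 3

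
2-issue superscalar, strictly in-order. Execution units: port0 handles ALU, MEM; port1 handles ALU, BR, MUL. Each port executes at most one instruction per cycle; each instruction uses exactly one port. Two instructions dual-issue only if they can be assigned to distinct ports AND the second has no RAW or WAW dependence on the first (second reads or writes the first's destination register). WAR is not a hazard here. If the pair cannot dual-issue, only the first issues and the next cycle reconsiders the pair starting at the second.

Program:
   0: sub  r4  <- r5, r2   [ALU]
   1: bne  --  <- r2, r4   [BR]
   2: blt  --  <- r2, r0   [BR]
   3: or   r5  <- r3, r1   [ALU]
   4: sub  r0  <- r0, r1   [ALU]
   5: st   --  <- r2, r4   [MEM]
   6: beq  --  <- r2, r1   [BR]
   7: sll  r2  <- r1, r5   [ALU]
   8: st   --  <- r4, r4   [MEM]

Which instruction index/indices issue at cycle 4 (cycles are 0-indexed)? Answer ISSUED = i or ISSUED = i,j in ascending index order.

ISSUED = 6,7

c0: i0 sub  RAW r4
c1: i1 bne  no-port BR/BR
c2: i2/i3 blt+or  pair
c3: i4/i5 sub+st  pair
c4: i6/i7 beq+sll  pair
c5: i8 st  tail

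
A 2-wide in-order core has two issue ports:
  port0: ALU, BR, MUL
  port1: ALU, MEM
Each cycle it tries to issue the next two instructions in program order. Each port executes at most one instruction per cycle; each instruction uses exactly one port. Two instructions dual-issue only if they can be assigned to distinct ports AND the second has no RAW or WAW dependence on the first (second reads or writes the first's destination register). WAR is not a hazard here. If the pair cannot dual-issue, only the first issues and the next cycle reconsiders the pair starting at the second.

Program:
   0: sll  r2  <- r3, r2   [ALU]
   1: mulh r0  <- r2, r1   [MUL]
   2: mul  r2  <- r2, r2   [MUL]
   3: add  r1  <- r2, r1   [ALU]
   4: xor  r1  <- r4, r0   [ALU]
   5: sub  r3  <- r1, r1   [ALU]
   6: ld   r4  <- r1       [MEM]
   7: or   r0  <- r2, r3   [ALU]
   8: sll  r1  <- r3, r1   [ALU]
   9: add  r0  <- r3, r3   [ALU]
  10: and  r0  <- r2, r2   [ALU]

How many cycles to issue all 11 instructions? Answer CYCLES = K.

0. sll @i0  | RAW r2
1. mulh @i1  | no-port MUL/MUL
2. mul @i2  | RAW r2
3. add @i3  | WAW r1
4. xor @i4  | RAW r1
5. sub+ld @i5,i6  | dual
6. or+sll @i7,i8  | dual
7. add @i9  | WAW r0
8. and @i10  | tail

CYCLES = 9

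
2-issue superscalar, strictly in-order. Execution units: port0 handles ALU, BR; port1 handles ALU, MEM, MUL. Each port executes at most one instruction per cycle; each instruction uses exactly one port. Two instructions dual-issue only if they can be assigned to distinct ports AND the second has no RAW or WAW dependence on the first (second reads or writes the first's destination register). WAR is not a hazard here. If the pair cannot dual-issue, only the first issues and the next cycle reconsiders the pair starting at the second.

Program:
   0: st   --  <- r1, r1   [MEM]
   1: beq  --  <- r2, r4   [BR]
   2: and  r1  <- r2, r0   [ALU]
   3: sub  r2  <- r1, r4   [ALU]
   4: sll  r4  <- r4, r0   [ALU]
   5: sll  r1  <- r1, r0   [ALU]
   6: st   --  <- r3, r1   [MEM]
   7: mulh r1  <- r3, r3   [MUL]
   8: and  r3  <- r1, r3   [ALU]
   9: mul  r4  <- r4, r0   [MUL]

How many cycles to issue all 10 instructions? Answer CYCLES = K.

CYCLES = 7

  cy0 -> i0+i1 (st.MEM/beq.BR) 2-wide
  cy1 -> i2 (and.ALU) RAW r1
  cy2 -> i3+i4 (sub.ALU/sll.ALU) 2-wide
  cy3 -> i5 (sll.ALU) RAW r1
  cy4 -> i6 (st.MEM) no-port MEM/MUL
  cy5 -> i7 (mulh.MUL) RAW r1
  cy6 -> i8+i9 (and.ALU/mul.MUL) 2-wide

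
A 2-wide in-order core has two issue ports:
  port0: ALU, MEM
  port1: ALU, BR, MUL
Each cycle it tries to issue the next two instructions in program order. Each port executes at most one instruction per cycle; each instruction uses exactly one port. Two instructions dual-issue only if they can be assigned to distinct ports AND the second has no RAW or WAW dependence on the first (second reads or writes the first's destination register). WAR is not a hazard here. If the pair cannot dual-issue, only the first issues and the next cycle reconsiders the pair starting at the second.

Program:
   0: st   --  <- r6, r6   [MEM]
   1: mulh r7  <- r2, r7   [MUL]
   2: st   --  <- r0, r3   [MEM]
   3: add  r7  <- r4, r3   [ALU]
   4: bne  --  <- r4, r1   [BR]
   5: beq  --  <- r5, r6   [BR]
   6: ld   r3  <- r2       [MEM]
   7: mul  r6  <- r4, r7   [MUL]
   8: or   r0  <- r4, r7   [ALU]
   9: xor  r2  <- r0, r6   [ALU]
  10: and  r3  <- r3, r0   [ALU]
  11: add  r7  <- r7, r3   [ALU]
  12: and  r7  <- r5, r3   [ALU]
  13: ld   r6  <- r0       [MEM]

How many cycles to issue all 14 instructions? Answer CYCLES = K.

CYCLES = 8

  cy0 -> i0+i1 (st mulh) dual
  cy1 -> i2+i3 (st add) dual
  cy2 -> i4 (bne) no-port BR/BR
  cy3 -> i5+i6 (beq ld) dual
  cy4 -> i7+i8 (mul or) dual
  cy5 -> i9+i10 (xor and) dual
  cy6 -> i11 (add) WAW r7
  cy7 -> i12+i13 (and ld) dual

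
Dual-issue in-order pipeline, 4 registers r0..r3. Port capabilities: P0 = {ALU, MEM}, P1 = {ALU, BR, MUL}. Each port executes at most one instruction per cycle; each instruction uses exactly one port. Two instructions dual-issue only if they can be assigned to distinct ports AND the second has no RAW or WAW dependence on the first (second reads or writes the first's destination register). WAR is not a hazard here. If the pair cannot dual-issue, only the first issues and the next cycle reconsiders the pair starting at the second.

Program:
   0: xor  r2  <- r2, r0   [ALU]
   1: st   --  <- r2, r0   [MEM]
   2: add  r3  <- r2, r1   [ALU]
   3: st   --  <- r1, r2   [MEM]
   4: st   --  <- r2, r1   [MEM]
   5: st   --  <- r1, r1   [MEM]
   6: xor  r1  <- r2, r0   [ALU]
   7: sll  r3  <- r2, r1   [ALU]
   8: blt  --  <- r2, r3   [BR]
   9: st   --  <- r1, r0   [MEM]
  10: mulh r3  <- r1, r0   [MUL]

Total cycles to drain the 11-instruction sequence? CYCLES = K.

t=0 i0:xor ; RAW r2
t=1 i1+i2:st;add ; dual
t=2 i3:st ; no-port MEM/MEM
t=3 i4:st ; no-port MEM/MEM
t=4 i5+i6:st;xor ; dual
t=5 i7:sll ; RAW r3
t=6 i8+i9:blt;st ; dual
t=7 i10:mulh ; tail

CYCLES = 8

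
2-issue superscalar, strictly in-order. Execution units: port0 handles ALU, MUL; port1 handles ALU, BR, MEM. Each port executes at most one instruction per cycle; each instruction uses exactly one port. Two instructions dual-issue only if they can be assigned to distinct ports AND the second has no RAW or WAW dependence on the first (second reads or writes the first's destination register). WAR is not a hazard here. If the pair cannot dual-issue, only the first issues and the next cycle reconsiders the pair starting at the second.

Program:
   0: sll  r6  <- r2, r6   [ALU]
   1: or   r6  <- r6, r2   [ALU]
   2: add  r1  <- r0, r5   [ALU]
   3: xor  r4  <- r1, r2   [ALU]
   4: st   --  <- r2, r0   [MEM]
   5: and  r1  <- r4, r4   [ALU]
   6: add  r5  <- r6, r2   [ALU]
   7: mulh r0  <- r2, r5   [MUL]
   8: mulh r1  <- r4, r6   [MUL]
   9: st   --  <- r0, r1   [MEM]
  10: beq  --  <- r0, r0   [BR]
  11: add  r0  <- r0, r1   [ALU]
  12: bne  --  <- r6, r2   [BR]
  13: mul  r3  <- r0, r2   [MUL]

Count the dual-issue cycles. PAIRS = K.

PAIRS = 5

0. sll.ALU @i0  | RAW+WAW r6
1. or.ALU add.ALU @i1,i2  | pair
2. xor.ALU st.MEM @i3,i4  | pair
3. and.ALU add.ALU @i5,i6  | pair
4. mulh.MUL @i7  | no-port MUL/MUL
5. mulh.MUL @i8  | RAW r1
6. st.MEM @i9  | no-port MEM/BR
7. beq.BR add.ALU @i10,i11  | pair
8. bne.BR mul.MUL @i12,i13  | pair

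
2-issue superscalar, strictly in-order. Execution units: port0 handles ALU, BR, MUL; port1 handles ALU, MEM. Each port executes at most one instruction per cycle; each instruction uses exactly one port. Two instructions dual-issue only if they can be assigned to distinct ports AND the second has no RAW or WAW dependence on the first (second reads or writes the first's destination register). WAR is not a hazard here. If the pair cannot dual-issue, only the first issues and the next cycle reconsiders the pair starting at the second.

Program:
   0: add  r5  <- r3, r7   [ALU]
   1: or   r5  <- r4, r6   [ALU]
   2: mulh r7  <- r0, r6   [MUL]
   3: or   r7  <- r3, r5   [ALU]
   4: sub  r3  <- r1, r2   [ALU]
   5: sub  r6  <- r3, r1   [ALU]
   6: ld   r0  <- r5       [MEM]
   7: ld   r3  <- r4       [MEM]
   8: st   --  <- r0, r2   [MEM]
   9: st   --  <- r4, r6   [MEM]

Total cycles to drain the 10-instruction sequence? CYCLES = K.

  cy0 -> i0 (add.ALU) WAW r5
  cy1 -> i1&i2 (or.ALU+mulh.MUL) pair
  cy2 -> i3&i4 (or.ALU+sub.ALU) pair
  cy3 -> i5&i6 (sub.ALU+ld.MEM) pair
  cy4 -> i7 (ld.MEM) no-port MEM/MEM
  cy5 -> i8 (st.MEM) no-port MEM/MEM
  cy6 -> i9 (st.MEM) tail

CYCLES = 7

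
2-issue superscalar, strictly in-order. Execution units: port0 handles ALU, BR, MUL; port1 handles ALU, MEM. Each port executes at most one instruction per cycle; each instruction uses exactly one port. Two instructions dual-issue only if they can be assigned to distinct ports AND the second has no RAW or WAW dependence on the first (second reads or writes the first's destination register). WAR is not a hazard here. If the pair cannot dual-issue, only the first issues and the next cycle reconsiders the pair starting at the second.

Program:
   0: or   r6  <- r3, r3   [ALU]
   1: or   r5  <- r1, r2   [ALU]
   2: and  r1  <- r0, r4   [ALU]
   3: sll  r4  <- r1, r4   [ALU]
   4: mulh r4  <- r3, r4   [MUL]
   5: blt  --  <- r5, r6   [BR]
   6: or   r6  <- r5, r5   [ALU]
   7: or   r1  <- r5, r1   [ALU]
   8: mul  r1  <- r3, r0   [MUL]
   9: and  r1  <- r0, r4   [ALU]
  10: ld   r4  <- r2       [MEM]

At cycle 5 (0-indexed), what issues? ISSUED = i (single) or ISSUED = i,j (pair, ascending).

t=0 i0&i1:or;or ; dual
t=1 i2:and ; RAW r1
t=2 i3:sll ; RAW+WAW r4
t=3 i4:mulh ; no-port MUL/BR
t=4 i5&i6:blt;or ; dual
t=5 i7:or ; WAW r1
t=6 i8:mul ; WAW r1
t=7 i9&i10:and;ld ; dual

ISSUED = 7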